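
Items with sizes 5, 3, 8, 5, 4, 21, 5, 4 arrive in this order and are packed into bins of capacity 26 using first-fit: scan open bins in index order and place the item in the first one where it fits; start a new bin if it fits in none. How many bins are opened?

3

  5 → bin 1 (new)  [load 5/26]
  3 → bin 1  [load 8/26]
  8 → bin 1  [load 16/26]
  5 → bin 1  [load 21/26]
  4 → bin 1  [load 25/26]
  21 → bin 2 (new)  [load 21/26]
  5 → bin 2  [load 26/26]
  4 → bin 3 (new)  [load 4/26]
3 bins opened.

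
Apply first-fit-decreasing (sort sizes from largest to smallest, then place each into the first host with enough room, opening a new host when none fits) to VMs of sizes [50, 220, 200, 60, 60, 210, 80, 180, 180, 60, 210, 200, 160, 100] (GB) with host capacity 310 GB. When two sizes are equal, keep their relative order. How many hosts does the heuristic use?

8

Sorted descending: 220, 210, 210, 200, 200, 180, 180, 160, 100, 80, 60, 60, 60, 50.
  220 → host 1 (new)  [load 220/310]
  210 → host 2 (new)  [load 210/310]
  210 → host 3 (new)  [load 210/310]
  200 → host 4 (new)  [load 200/310]
  200 → host 5 (new)  [load 200/310]
  180 → host 6 (new)  [load 180/310]
  180 → host 7 (new)  [load 180/310]
  160 → host 8 (new)  [load 160/310]
  100 → host 2  [load 310/310]
  80 → host 1  [load 300/310]
  60 → host 3  [load 270/310]
  60 → host 4  [load 260/310]
  60 → host 5  [load 260/310]
  50 → host 4  [load 310/310]
8 hosts opened.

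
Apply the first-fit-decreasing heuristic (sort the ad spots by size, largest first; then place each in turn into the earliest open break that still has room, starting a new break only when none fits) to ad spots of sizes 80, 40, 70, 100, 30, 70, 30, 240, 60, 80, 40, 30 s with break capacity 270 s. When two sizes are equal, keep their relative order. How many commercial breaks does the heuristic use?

Sorted descending: 240, 100, 80, 80, 70, 70, 60, 40, 40, 30, 30, 30.
  240 → break 1 (new)  [load 240/270]
  100 → break 2 (new)  [load 100/270]
  80 → break 2  [load 180/270]
  80 → break 2  [load 260/270]
  70 → break 3 (new)  [load 70/270]
  70 → break 3  [load 140/270]
  60 → break 3  [load 200/270]
  40 → break 3  [load 240/270]
  40 → break 4 (new)  [load 40/270]
  30 → break 1  [load 270/270]
  30 → break 3  [load 270/270]
  30 → break 4  [load 70/270]
4 commercial breaks opened.

4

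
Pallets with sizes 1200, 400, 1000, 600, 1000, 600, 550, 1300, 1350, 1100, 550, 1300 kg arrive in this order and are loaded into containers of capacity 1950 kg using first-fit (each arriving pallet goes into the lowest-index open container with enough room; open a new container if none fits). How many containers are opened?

7

  1200 → container 1 (new)  [load 1200/1950]
  400 → container 1  [load 1600/1950]
  1000 → container 2 (new)  [load 1000/1950]
  600 → container 2  [load 1600/1950]
  1000 → container 3 (new)  [load 1000/1950]
  600 → container 3  [load 1600/1950]
  550 → container 4 (new)  [load 550/1950]
  1300 → container 4  [load 1850/1950]
  1350 → container 5 (new)  [load 1350/1950]
  1100 → container 6 (new)  [load 1100/1950]
  550 → container 5  [load 1900/1950]
  1300 → container 7 (new)  [load 1300/1950]
7 containers opened.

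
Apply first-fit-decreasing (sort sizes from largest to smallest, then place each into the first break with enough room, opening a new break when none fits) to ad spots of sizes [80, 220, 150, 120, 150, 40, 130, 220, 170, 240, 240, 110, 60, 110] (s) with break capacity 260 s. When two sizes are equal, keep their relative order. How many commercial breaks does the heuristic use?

Sorted descending: 240, 240, 220, 220, 170, 150, 150, 130, 120, 110, 110, 80, 60, 40.
  240 → break 1 (new)  [load 240/260]
  240 → break 2 (new)  [load 240/260]
  220 → break 3 (new)  [load 220/260]
  220 → break 4 (new)  [load 220/260]
  170 → break 5 (new)  [load 170/260]
  150 → break 6 (new)  [load 150/260]
  150 → break 7 (new)  [load 150/260]
  130 → break 8 (new)  [load 130/260]
  120 → break 8  [load 250/260]
  110 → break 6  [load 260/260]
  110 → break 7  [load 260/260]
  80 → break 5  [load 250/260]
  60 → break 9 (new)  [load 60/260]
  40 → break 3  [load 260/260]
9 commercial breaks opened.

9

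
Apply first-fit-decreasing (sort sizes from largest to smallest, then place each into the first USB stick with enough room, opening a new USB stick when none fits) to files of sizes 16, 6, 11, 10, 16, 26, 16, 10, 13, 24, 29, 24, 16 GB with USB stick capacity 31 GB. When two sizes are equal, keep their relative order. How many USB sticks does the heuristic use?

Sorted descending: 29, 26, 24, 24, 16, 16, 16, 16, 13, 11, 10, 10, 6.
  29 → USB stick 1 (new)  [load 29/31]
  26 → USB stick 2 (new)  [load 26/31]
  24 → USB stick 3 (new)  [load 24/31]
  24 → USB stick 4 (new)  [load 24/31]
  16 → USB stick 5 (new)  [load 16/31]
  16 → USB stick 6 (new)  [load 16/31]
  16 → USB stick 7 (new)  [load 16/31]
  16 → USB stick 8 (new)  [load 16/31]
  13 → USB stick 5  [load 29/31]
  11 → USB stick 6  [load 27/31]
  10 → USB stick 7  [load 26/31]
  10 → USB stick 8  [load 26/31]
  6 → USB stick 3  [load 30/31]
8 USB sticks opened.

8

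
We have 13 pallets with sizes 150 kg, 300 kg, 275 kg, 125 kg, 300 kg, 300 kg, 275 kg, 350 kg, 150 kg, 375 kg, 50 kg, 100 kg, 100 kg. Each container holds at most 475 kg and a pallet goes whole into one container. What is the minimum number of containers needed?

7

Total = 375 + 350 + 300 + 300 + 300 + 275 + 275 + 150 + 150 + 125 + 100 + 100 + 50 = 2850 kg.
Lower bound: ⌈2850/475⌉ = 6 containers.
Also, 7 pallets each exceed 475/2 kg, and no two of those can share a container, so at least 7 containers are needed.
A packing using 7 containers:
  container 1: 375 + 100 = 475
  container 2: 350 + 125 = 475
  container 3: 300 + 150 = 450
  container 4: 300 + 150 = 450
  container 5: 300 + 100 + 50 = 450
  container 6: 275 = 275
  container 7: 275 = 275
This matches the lower bound, so 7 is optimal.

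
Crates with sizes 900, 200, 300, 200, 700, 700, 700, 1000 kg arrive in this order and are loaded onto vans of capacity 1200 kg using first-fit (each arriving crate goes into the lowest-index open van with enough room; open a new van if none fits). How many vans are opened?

  900 → van 1 (new)  [load 900/1200]
  200 → van 1  [load 1100/1200]
  300 → van 2 (new)  [load 300/1200]
  200 → van 2  [load 500/1200]
  700 → van 2  [load 1200/1200]
  700 → van 3 (new)  [load 700/1200]
  700 → van 4 (new)  [load 700/1200]
  1000 → van 5 (new)  [load 1000/1200]
5 vans opened.

5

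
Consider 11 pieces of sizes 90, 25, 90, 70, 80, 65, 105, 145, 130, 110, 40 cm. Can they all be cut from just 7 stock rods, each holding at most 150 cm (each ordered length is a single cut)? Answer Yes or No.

No

Total = 950 cm; ⌈950/150⌉ = 7.
The bound of 7 does not rule out 7, but exhaustive search shows no assignment into 7 stock rods of capacity 150 cm exists — the minimum is 8.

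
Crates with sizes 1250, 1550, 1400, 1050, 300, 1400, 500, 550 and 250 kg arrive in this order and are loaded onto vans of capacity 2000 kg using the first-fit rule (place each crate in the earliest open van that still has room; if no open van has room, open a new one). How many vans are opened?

  1250 → van 1 (new)  [load 1250/2000]
  1550 → van 2 (new)  [load 1550/2000]
  1400 → van 3 (new)  [load 1400/2000]
  1050 → van 4 (new)  [load 1050/2000]
  300 → van 1  [load 1550/2000]
  1400 → van 5 (new)  [load 1400/2000]
  500 → van 3  [load 1900/2000]
  550 → van 4  [load 1600/2000]
  250 → van 1  [load 1800/2000]
5 vans opened.

5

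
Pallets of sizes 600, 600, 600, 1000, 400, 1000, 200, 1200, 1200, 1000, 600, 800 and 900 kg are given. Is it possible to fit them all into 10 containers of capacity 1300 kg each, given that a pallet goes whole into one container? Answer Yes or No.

A valid assignment using 9 containers:
  container 1: 1200 = 1200
  container 2: 1200 = 1200
  container 3: 1000 + 200 = 1200
  container 4: 1000 = 1000
  container 5: 1000 = 1000
  container 6: 900 + 400 = 1300
  container 7: 800 = 800
  container 8: 600 + 600 = 1200
  container 9: 600 + 600 = 1200
That uses only 9 ≤ 10, so 10 containers are enough.

Yes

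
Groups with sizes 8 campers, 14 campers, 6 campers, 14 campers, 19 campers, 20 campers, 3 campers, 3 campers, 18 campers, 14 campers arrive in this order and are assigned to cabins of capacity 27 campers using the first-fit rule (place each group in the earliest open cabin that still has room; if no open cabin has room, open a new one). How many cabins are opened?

  8 → cabin 1 (new)  [load 8/27]
  14 → cabin 1  [load 22/27]
  6 → cabin 2 (new)  [load 6/27]
  14 → cabin 2  [load 20/27]
  19 → cabin 3 (new)  [load 19/27]
  20 → cabin 4 (new)  [load 20/27]
  3 → cabin 1  [load 25/27]
  3 → cabin 2  [load 23/27]
  18 → cabin 5 (new)  [load 18/27]
  14 → cabin 6 (new)  [load 14/27]
6 cabins opened.

6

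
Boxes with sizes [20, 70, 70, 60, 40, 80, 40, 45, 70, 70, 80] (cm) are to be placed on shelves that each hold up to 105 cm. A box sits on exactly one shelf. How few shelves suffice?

Total = 80 + 80 + 70 + 70 + 70 + 70 + 60 + 45 + 40 + 40 + 20 = 645 cm.
Lower bound: ⌈645/105⌉ = 7 shelves.
A packing using 8 shelves:
  shelf 1: 80 + 20 = 100
  shelf 2: 80 = 80
  shelf 3: 70 = 70
  shelf 4: 70 = 70
  shelf 5: 70 = 70
  shelf 6: 70 = 70
  shelf 7: 60 + 45 = 105
  shelf 8: 40 + 40 = 80
No arrangement into 7 shelves stays within capacity, so 8 is optimal.

8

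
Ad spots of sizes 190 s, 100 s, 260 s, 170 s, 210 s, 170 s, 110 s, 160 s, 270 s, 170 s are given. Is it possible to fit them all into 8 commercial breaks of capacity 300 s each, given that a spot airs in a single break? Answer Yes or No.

Yes

A valid assignment using 8 commercial breaks:
  break 1: 270 = 270
  break 2: 260 = 260
  break 3: 210 = 210
  break 4: 190 + 110 = 300
  break 5: 170 + 100 = 270
  break 6: 170 = 170
  break 7: 170 = 170
  break 8: 160 = 160
Every load is within 300 s, so 8 commercial breaks suffice.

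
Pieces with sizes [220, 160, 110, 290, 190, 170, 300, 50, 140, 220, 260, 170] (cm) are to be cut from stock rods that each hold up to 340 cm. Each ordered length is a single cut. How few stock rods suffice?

Total = 300 + 290 + 260 + 220 + 220 + 190 + 170 + 170 + 160 + 140 + 110 + 50 = 2280 cm.
Lower bound: ⌈2280/340⌉ = 7 stock rods.
A packing using 8 stock rods:
  stock rod 1: 300 = 300
  stock rod 2: 290 + 50 = 340
  stock rod 3: 260 = 260
  stock rod 4: 220 + 110 = 330
  stock rod 5: 220 = 220
  stock rod 6: 190 + 140 = 330
  stock rod 7: 170 + 170 = 340
  stock rod 8: 160 = 160
No arrangement into 7 stock rods stays within capacity, so 8 is optimal.

8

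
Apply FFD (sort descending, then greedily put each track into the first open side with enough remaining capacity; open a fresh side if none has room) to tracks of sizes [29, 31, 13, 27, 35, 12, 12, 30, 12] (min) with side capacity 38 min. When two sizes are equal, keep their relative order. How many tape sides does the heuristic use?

Sorted descending: 35, 31, 30, 29, 27, 13, 12, 12, 12.
  35 → side 1 (new)  [load 35/38]
  31 → side 2 (new)  [load 31/38]
  30 → side 3 (new)  [load 30/38]
  29 → side 4 (new)  [load 29/38]
  27 → side 5 (new)  [load 27/38]
  13 → side 6 (new)  [load 13/38]
  12 → side 6  [load 25/38]
  12 → side 6  [load 37/38]
  12 → side 7 (new)  [load 12/38]
7 tape sides opened.

7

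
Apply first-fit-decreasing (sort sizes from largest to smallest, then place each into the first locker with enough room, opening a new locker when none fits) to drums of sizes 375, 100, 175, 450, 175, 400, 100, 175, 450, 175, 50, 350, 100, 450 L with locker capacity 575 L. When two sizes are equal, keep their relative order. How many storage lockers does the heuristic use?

7

Sorted descending: 450, 450, 450, 400, 375, 350, 175, 175, 175, 175, 100, 100, 100, 50.
  450 → locker 1 (new)  [load 450/575]
  450 → locker 2 (new)  [load 450/575]
  450 → locker 3 (new)  [load 450/575]
  400 → locker 4 (new)  [load 400/575]
  375 → locker 5 (new)  [load 375/575]
  350 → locker 6 (new)  [load 350/575]
  175 → locker 4  [load 575/575]
  175 → locker 5  [load 550/575]
  175 → locker 6  [load 525/575]
  175 → locker 7 (new)  [load 175/575]
  100 → locker 1  [load 550/575]
  100 → locker 2  [load 550/575]
  100 → locker 3  [load 550/575]
  50 → locker 6  [load 575/575]
7 storage lockers opened.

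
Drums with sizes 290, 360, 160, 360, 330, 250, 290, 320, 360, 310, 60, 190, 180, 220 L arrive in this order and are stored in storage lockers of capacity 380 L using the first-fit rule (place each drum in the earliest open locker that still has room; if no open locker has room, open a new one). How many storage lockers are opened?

12

  290 → locker 1 (new)  [load 290/380]
  360 → locker 2 (new)  [load 360/380]
  160 → locker 3 (new)  [load 160/380]
  360 → locker 4 (new)  [load 360/380]
  330 → locker 5 (new)  [load 330/380]
  250 → locker 6 (new)  [load 250/380]
  290 → locker 7 (new)  [load 290/380]
  320 → locker 8 (new)  [load 320/380]
  360 → locker 9 (new)  [load 360/380]
  310 → locker 10 (new)  [load 310/380]
  60 → locker 1  [load 350/380]
  190 → locker 3  [load 350/380]
  180 → locker 11 (new)  [load 180/380]
  220 → locker 12 (new)  [load 220/380]
12 storage lockers opened.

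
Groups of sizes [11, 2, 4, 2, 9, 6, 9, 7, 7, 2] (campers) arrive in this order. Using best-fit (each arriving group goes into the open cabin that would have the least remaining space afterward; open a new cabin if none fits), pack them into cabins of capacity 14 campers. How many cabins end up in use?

5

  11 → cabin 1 (new)  [load 11/14]
  2 → cabin 1  [load 13/14]
  4 → cabin 2 (new)  [load 4/14]
  2 → cabin 2  [load 6/14]
  9 → cabin 3 (new)  [load 9/14]
  6 → cabin 2  [load 12/14]
  9 → cabin 4 (new)  [load 9/14]
  7 → cabin 5 (new)  [load 7/14]
  7 → cabin 5  [load 14/14]
  2 → cabin 2  [load 14/14]
5 cabins opened.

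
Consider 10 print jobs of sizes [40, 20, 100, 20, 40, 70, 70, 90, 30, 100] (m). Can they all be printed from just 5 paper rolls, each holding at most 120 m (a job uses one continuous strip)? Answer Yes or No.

A valid assignment using 5 paper rolls:
  roll 1: 100 + 20 = 120
  roll 2: 100 + 20 = 120
  roll 3: 90 + 30 = 120
  roll 4: 70 + 40 = 110
  roll 5: 70 + 40 = 110
Every load is within 120 m, so 5 paper rolls suffice.

Yes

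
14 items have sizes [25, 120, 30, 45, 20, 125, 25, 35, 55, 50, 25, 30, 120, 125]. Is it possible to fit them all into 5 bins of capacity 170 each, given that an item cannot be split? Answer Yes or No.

Yes

A valid assignment using 5 bins:
  bin 1: 125 + 45 = 170
  bin 2: 125 + 35 = 160
  bin 3: 120 + 50 = 170
  bin 4: 120 + 30 + 20 = 170
  bin 5: 55 + 30 + 25 + 25 + 25 = 160
Every load is within 170, so 5 bins suffice.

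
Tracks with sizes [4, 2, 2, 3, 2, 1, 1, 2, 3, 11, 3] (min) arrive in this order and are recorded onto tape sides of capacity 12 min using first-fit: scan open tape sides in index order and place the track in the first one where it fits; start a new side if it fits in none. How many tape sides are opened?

3

  4 → side 1 (new)  [load 4/12]
  2 → side 1  [load 6/12]
  2 → side 1  [load 8/12]
  3 → side 1  [load 11/12]
  2 → side 2 (new)  [load 2/12]
  1 → side 1  [load 12/12]
  1 → side 2  [load 3/12]
  2 → side 2  [load 5/12]
  3 → side 2  [load 8/12]
  11 → side 3 (new)  [load 11/12]
  3 → side 2  [load 11/12]
3 tape sides opened.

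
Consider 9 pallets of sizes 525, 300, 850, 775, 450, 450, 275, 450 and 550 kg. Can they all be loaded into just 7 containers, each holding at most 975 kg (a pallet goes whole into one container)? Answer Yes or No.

A valid assignment using 6 containers:
  container 1: 850 = 850
  container 2: 775 = 775
  container 3: 550 + 300 = 850
  container 4: 525 + 450 = 975
  container 5: 450 + 450 = 900
  container 6: 275 = 275
That uses only 6 ≤ 7, so 7 containers are enough.

Yes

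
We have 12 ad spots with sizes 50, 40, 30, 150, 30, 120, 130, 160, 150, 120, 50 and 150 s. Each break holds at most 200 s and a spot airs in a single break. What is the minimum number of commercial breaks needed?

7

Total = 160 + 150 + 150 + 150 + 130 + 120 + 120 + 50 + 50 + 40 + 30 + 30 = 1180 s.
Lower bound: ⌈1180/200⌉ = 6 commercial breaks.
Also, 7 ad spots each exceed 100 s, and no two of those can share a break, so at least 7 commercial breaks are needed.
A packing using 7 commercial breaks:
  break 1: 160 + 40 = 200
  break 2: 150 + 50 = 200
  break 3: 150 + 50 = 200
  break 4: 150 + 30 = 180
  break 5: 130 + 30 = 160
  break 6: 120 = 120
  break 7: 120 = 120
This matches the lower bound, so 7 is optimal.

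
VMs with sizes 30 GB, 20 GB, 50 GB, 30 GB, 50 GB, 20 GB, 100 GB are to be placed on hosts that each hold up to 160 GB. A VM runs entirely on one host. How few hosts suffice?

2

Total = 100 + 50 + 50 + 30 + 30 + 20 + 20 = 300 GB.
Lower bound: ⌈300/160⌉ = 2 hosts.
A packing using 2 hosts:
  host 1: 100 + 50 = 150
  host 2: 50 + 30 + 30 + 20 + 20 = 150
This matches the lower bound, so 2 is optimal.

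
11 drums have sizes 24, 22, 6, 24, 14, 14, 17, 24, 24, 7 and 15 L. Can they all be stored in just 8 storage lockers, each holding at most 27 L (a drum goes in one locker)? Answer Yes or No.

No

Total = 191 L; ⌈191/27⌉ = 8.
9 drums each exceed half the capacity and cannot share a locker, forcing at least 9 storage lockers.
At least 9 storage lockers are required, but only 8 are allowed.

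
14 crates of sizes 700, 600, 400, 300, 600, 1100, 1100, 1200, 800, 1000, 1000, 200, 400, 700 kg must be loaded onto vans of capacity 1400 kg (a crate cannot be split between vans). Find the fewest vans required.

8

Total = 1200 + 1100 + 1100 + 1000 + 1000 + 800 + 700 + 700 + 600 + 600 + 400 + 400 + 300 + 200 = 10100 kg.
Lower bound: ⌈10100/1400⌉ = 8 vans.
A packing using 8 vans:
  van 1: 1200 + 200 = 1400
  van 2: 1100 + 300 = 1400
  van 3: 1100 = 1100
  van 4: 1000 + 400 = 1400
  van 5: 1000 + 400 = 1400
  van 6: 800 + 600 = 1400
  van 7: 700 + 700 = 1400
  van 8: 600 = 600
This matches the lower bound, so 8 is optimal.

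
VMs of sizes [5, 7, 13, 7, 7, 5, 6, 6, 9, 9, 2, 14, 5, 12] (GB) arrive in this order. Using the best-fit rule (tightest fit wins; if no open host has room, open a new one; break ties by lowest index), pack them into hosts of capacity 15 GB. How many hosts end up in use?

  5 → host 1 (new)  [load 5/15]
  7 → host 1  [load 12/15]
  13 → host 2 (new)  [load 13/15]
  7 → host 3 (new)  [load 7/15]
  7 → host 3  [load 14/15]
  5 → host 4 (new)  [load 5/15]
  6 → host 4  [load 11/15]
  6 → host 5 (new)  [load 6/15]
  9 → host 5  [load 15/15]
  9 → host 6 (new)  [load 9/15]
  2 → host 2  [load 15/15]
  14 → host 7 (new)  [load 14/15]
  5 → host 6  [load 14/15]
  12 → host 8 (new)  [load 12/15]
8 hosts opened.

8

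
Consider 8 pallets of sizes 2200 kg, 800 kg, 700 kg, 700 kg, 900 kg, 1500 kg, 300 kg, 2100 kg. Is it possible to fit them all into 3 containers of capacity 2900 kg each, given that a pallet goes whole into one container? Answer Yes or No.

No

Total = 9200 kg; ⌈9200/2900⌉ = 4.
At least 4 containers are required, but only 3 are allowed.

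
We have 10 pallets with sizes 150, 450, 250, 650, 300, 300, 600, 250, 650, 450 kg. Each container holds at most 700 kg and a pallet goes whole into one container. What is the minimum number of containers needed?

7

Total = 650 + 650 + 600 + 450 + 450 + 300 + 300 + 250 + 250 + 150 = 4050 kg.
Lower bound: ⌈4050/700⌉ = 6 containers.
A packing using 7 containers:
  container 1: 650 = 650
  container 2: 650 = 650
  container 3: 600 = 600
  container 4: 450 + 250 = 700
  container 5: 450 + 250 = 700
  container 6: 300 + 300 = 600
  container 7: 150 = 150
No arrangement into 6 containers stays within capacity, so 7 is optimal.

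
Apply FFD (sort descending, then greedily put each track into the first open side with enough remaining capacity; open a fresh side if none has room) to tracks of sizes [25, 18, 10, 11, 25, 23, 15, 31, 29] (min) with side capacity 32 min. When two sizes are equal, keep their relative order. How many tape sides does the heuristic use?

Sorted descending: 31, 29, 25, 25, 23, 18, 15, 11, 10.
  31 → side 1 (new)  [load 31/32]
  29 → side 2 (new)  [load 29/32]
  25 → side 3 (new)  [load 25/32]
  25 → side 4 (new)  [load 25/32]
  23 → side 5 (new)  [load 23/32]
  18 → side 6 (new)  [load 18/32]
  15 → side 7 (new)  [load 15/32]
  11 → side 6  [load 29/32]
  10 → side 7  [load 25/32]
7 tape sides opened.

7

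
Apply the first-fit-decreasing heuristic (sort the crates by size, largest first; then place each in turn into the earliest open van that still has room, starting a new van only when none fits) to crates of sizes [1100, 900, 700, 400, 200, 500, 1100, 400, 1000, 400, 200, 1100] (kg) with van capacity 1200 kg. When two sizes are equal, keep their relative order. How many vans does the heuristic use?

Sorted descending: 1100, 1100, 1100, 1000, 900, 700, 500, 400, 400, 400, 200, 200.
  1100 → van 1 (new)  [load 1100/1200]
  1100 → van 2 (new)  [load 1100/1200]
  1100 → van 3 (new)  [load 1100/1200]
  1000 → van 4 (new)  [load 1000/1200]
  900 → van 5 (new)  [load 900/1200]
  700 → van 6 (new)  [load 700/1200]
  500 → van 6  [load 1200/1200]
  400 → van 7 (new)  [load 400/1200]
  400 → van 7  [load 800/1200]
  400 → van 7  [load 1200/1200]
  200 → van 4  [load 1200/1200]
  200 → van 5  [load 1100/1200]
7 vans opened.

7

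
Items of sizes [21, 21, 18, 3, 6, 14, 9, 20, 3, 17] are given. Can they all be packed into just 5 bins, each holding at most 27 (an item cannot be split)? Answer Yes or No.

Total = 132; ⌈132/27⌉ = 5.
6 items each exceed half the capacity and cannot share a bin, forcing at least 6 bins.
At least 6 bins are required, but only 5 are allowed.

No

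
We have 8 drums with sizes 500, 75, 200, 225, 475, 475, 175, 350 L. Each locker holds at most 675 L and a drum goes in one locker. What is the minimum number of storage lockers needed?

4

Total = 500 + 475 + 475 + 350 + 225 + 200 + 175 + 75 = 2475 L.
Lower bound: ⌈2475/675⌉ = 4 storage lockers.
A packing using 4 storage lockers:
  locker 1: 500 + 175 = 675
  locker 2: 475 + 200 = 675
  locker 3: 475 + 75 = 550
  locker 4: 350 + 225 = 575
This matches the lower bound, so 4 is optimal.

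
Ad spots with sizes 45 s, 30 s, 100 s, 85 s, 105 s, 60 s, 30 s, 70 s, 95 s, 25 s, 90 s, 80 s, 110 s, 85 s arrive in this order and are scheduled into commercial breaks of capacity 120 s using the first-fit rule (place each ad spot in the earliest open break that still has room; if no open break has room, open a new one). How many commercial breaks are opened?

11

  45 → break 1 (new)  [load 45/120]
  30 → break 1  [load 75/120]
  100 → break 2 (new)  [load 100/120]
  85 → break 3 (new)  [load 85/120]
  105 → break 4 (new)  [load 105/120]
  60 → break 5 (new)  [load 60/120]
  30 → break 1  [load 105/120]
  70 → break 6 (new)  [load 70/120]
  95 → break 7 (new)  [load 95/120]
  25 → break 3  [load 110/120]
  90 → break 8 (new)  [load 90/120]
  80 → break 9 (new)  [load 80/120]
  110 → break 10 (new)  [load 110/120]
  85 → break 11 (new)  [load 85/120]
11 commercial breaks opened.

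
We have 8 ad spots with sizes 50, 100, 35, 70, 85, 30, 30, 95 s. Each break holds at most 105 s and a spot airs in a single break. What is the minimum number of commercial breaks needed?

6

Total = 100 + 95 + 85 + 70 + 50 + 35 + 30 + 30 = 495 s.
Lower bound: ⌈495/105⌉ = 5 commercial breaks.
A packing using 6 commercial breaks:
  break 1: 100 = 100
  break 2: 95 = 95
  break 3: 85 = 85
  break 4: 70 + 35 = 105
  break 5: 50 + 30 = 80
  break 6: 30 = 30
No arrangement into 5 commercial breaks stays within capacity, so 6 is optimal.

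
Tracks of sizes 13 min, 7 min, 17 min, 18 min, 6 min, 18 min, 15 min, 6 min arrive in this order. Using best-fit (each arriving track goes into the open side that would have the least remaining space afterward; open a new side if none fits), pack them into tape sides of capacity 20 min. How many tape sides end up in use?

  13 → side 1 (new)  [load 13/20]
  7 → side 1  [load 20/20]
  17 → side 2 (new)  [load 17/20]
  18 → side 3 (new)  [load 18/20]
  6 → side 4 (new)  [load 6/20]
  18 → side 5 (new)  [load 18/20]
  15 → side 6 (new)  [load 15/20]
  6 → side 4  [load 12/20]
6 tape sides opened.

6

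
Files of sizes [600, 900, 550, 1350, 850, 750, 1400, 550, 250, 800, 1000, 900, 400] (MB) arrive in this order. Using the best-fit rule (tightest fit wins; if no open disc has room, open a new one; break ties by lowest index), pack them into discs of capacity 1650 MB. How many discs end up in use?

  600 → disc 1 (new)  [load 600/1650]
  900 → disc 1  [load 1500/1650]
  550 → disc 2 (new)  [load 550/1650]
  1350 → disc 3 (new)  [load 1350/1650]
  850 → disc 2  [load 1400/1650]
  750 → disc 4 (new)  [load 750/1650]
  1400 → disc 5 (new)  [load 1400/1650]
  550 → disc 4  [load 1300/1650]
  250 → disc 2  [load 1650/1650]
  800 → disc 6 (new)  [load 800/1650]
  1000 → disc 7 (new)  [load 1000/1650]
  900 → disc 8 (new)  [load 900/1650]
  400 → disc 7  [load 1400/1650]
8 discs opened.

8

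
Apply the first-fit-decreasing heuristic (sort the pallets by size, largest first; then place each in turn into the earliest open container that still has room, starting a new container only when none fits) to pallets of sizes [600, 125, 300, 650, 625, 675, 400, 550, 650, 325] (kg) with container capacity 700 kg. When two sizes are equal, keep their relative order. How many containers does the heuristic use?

Sorted descending: 675, 650, 650, 625, 600, 550, 400, 325, 300, 125.
  675 → container 1 (new)  [load 675/700]
  650 → container 2 (new)  [load 650/700]
  650 → container 3 (new)  [load 650/700]
  625 → container 4 (new)  [load 625/700]
  600 → container 5 (new)  [load 600/700]
  550 → container 6 (new)  [load 550/700]
  400 → container 7 (new)  [load 400/700]
  325 → container 8 (new)  [load 325/700]
  300 → container 7  [load 700/700]
  125 → container 6  [load 675/700]
8 containers opened.

8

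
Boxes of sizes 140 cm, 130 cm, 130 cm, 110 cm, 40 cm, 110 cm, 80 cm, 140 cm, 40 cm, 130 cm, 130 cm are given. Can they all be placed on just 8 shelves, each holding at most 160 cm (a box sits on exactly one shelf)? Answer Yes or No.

Total = 1180 cm; ⌈1180/160⌉ = 8.
The bound of 8 does not rule out 8, but exhaustive search shows no assignment into 8 shelves of capacity 160 cm exists — the minimum is 9.

No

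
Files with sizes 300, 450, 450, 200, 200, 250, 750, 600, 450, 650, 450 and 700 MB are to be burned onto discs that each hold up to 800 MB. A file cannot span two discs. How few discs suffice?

8

Total = 750 + 700 + 650 + 600 + 450 + 450 + 450 + 450 + 300 + 250 + 200 + 200 = 5450 MB.
Lower bound: ⌈5450/800⌉ = 7 discs.
Also, 8 files each exceed 400 MB, and no two of those can share a disc, so at least 8 discs are needed.
A packing using 8 discs:
  disc 1: 750 = 750
  disc 2: 700 = 700
  disc 3: 650 = 650
  disc 4: 600 + 200 = 800
  disc 5: 450 + 300 = 750
  disc 6: 450 + 250 = 700
  disc 7: 450 + 200 = 650
  disc 8: 450 = 450
This matches the lower bound, so 8 is optimal.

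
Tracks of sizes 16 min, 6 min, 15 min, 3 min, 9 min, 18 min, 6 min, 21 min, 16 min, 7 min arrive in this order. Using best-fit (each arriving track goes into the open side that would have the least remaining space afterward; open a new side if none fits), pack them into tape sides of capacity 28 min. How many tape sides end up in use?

  16 → side 1 (new)  [load 16/28]
  6 → side 1  [load 22/28]
  15 → side 2 (new)  [load 15/28]
  3 → side 1  [load 25/28]
  9 → side 2  [load 24/28]
  18 → side 3 (new)  [load 18/28]
  6 → side 3  [load 24/28]
  21 → side 4 (new)  [load 21/28]
  16 → side 5 (new)  [load 16/28]
  7 → side 4  [load 28/28]
5 tape sides opened.

5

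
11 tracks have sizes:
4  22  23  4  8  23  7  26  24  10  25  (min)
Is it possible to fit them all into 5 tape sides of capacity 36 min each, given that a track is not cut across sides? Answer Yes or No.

Total = 176 min; ⌈176/36⌉ = 5.
6 tracks each exceed half the capacity and cannot share a side, forcing at least 6 tape sides.
At least 6 tape sides are required, but only 5 are allowed.

No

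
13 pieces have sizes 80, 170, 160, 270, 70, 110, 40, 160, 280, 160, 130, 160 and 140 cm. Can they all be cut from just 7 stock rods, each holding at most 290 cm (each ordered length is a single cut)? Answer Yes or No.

Total = 1930 cm; ⌈1930/290⌉ = 7.
The bound of 7 does not rule out 7, but exhaustive search shows no assignment into 7 stock rods of capacity 290 cm exists — the minimum is 8.

No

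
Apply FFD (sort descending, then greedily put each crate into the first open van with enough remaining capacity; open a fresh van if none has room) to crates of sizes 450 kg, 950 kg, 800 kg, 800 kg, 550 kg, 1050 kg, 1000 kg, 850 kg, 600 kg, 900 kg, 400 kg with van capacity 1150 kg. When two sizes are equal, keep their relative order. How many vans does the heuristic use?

9

Sorted descending: 1050, 1000, 950, 900, 850, 800, 800, 600, 550, 450, 400.
  1050 → van 1 (new)  [load 1050/1150]
  1000 → van 2 (new)  [load 1000/1150]
  950 → van 3 (new)  [load 950/1150]
  900 → van 4 (new)  [load 900/1150]
  850 → van 5 (new)  [load 850/1150]
  800 → van 6 (new)  [load 800/1150]
  800 → van 7 (new)  [load 800/1150]
  600 → van 8 (new)  [load 600/1150]
  550 → van 8  [load 1150/1150]
  450 → van 9 (new)  [load 450/1150]
  400 → van 9  [load 850/1150]
9 vans opened.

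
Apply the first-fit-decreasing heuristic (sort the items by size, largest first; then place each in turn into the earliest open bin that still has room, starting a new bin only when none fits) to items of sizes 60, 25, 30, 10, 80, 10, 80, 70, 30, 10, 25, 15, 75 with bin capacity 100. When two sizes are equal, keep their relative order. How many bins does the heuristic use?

6

Sorted descending: 80, 80, 75, 70, 60, 30, 30, 25, 25, 15, 10, 10, 10.
  80 → bin 1 (new)  [load 80/100]
  80 → bin 2 (new)  [load 80/100]
  75 → bin 3 (new)  [load 75/100]
  70 → bin 4 (new)  [load 70/100]
  60 → bin 5 (new)  [load 60/100]
  30 → bin 4  [load 100/100]
  30 → bin 5  [load 90/100]
  25 → bin 3  [load 100/100]
  25 → bin 6 (new)  [load 25/100]
  15 → bin 1  [load 95/100]
  10 → bin 2  [load 90/100]
  10 → bin 2  [load 100/100]
  10 → bin 5  [load 100/100]
6 bins opened.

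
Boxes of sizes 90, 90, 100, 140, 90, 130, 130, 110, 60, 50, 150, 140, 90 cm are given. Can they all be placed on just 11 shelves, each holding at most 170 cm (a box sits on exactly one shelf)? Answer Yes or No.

Yes

A valid assignment using 11 shelves:
  shelf 1: 150 = 150
  shelf 2: 140 = 140
  shelf 3: 140 = 140
  shelf 4: 130 = 130
  shelf 5: 130 = 130
  shelf 6: 110 + 60 = 170
  shelf 7: 100 + 50 = 150
  shelf 8: 90 = 90
  shelf 9: 90 = 90
  shelf 10: 90 = 90
  shelf 11: 90 = 90
Every load is within 170 cm, so 11 shelves suffice.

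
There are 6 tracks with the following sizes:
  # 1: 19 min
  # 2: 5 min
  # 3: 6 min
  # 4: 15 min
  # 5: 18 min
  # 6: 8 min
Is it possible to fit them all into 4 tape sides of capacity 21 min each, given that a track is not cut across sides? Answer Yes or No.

A valid assignment using 4 tape sides:
  side 1: 19 = 19
  side 2: 18 = 18
  side 3: 15 + 6 = 21
  side 4: 8 + 5 = 13
Every load is within 21 min, so 4 tape sides suffice.

Yes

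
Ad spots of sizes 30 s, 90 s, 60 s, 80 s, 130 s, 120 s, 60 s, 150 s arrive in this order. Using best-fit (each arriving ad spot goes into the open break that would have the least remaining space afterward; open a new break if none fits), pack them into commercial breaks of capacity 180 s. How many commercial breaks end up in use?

5

  30 → break 1 (new)  [load 30/180]
  90 → break 1  [load 120/180]
  60 → break 1  [load 180/180]
  80 → break 2 (new)  [load 80/180]
  130 → break 3 (new)  [load 130/180]
  120 → break 4 (new)  [load 120/180]
  60 → break 4  [load 180/180]
  150 → break 5 (new)  [load 150/180]
5 commercial breaks opened.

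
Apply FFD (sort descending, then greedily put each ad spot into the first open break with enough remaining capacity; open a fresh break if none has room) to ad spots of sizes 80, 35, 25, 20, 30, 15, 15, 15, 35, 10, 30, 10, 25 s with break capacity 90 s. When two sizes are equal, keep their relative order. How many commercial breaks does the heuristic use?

Sorted descending: 80, 35, 35, 30, 30, 25, 25, 20, 15, 15, 15, 10, 10.
  80 → break 1 (new)  [load 80/90]
  35 → break 2 (new)  [load 35/90]
  35 → break 2  [load 70/90]
  30 → break 3 (new)  [load 30/90]
  30 → break 3  [load 60/90]
  25 → break 3  [load 85/90]
  25 → break 4 (new)  [load 25/90]
  20 → break 2  [load 90/90]
  15 → break 4  [load 40/90]
  15 → break 4  [load 55/90]
  15 → break 4  [load 70/90]
  10 → break 1  [load 90/90]
  10 → break 4  [load 80/90]
4 commercial breaks opened.

4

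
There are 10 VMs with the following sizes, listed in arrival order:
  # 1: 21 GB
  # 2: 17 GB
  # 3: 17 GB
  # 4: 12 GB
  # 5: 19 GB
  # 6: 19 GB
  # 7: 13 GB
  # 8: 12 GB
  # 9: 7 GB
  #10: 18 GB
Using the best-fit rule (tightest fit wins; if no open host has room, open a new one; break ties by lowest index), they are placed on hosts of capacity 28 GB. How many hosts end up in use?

8

  21 → host 1 (new)  [load 21/28]
  17 → host 2 (new)  [load 17/28]
  17 → host 3 (new)  [load 17/28]
  12 → host 4 (new)  [load 12/28]
  19 → host 5 (new)  [load 19/28]
  19 → host 6 (new)  [load 19/28]
  13 → host 4  [load 25/28]
  12 → host 7 (new)  [load 12/28]
  7 → host 1  [load 28/28]
  18 → host 8 (new)  [load 18/28]
8 hosts opened.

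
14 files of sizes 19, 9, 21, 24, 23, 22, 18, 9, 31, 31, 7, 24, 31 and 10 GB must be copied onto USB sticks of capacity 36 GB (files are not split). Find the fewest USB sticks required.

Total = 31 + 31 + 31 + 24 + 24 + 23 + 22 + 21 + 19 + 18 + 10 + 9 + 9 + 7 = 279 GB.
Lower bound: ⌈279/36⌉ = 8 USB sticks.
Also, 9 files each exceed 18 GB, and no two of those can share a USB stick, so at least 9 USB sticks are needed.
A packing using 10 USB sticks:
  USB stick 1: 31 = 31
  USB stick 2: 31 = 31
  USB stick 3: 31 = 31
  USB stick 4: 24 + 10 = 34
  USB stick 5: 24 + 9 = 33
  USB stick 6: 23 + 9 = 32
  USB stick 7: 22 + 7 = 29
  USB stick 8: 21 = 21
  USB stick 9: 19 = 19
  USB stick 10: 18 = 18
No arrangement into 9 USB sticks stays within capacity, so 10 is optimal.

10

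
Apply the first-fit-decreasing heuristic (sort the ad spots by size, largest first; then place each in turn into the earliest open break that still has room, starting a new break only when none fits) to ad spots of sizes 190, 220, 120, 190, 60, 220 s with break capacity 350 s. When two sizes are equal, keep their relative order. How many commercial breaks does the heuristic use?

4

Sorted descending: 220, 220, 190, 190, 120, 60.
  220 → break 1 (new)  [load 220/350]
  220 → break 2 (new)  [load 220/350]
  190 → break 3 (new)  [load 190/350]
  190 → break 4 (new)  [load 190/350]
  120 → break 1  [load 340/350]
  60 → break 2  [load 280/350]
4 commercial breaks opened.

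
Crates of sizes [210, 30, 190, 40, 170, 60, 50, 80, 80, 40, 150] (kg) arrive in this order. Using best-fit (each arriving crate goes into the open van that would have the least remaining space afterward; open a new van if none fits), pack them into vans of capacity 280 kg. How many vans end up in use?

  210 → van 1 (new)  [load 210/280]
  30 → van 1  [load 240/280]
  190 → van 2 (new)  [load 190/280]
  40 → van 1  [load 280/280]
  170 → van 3 (new)  [load 170/280]
  60 → van 2  [load 250/280]
  50 → van 3  [load 220/280]
  80 → van 4 (new)  [load 80/280]
  80 → van 4  [load 160/280]
  40 → van 3  [load 260/280]
  150 → van 5 (new)  [load 150/280]
5 vans opened.

5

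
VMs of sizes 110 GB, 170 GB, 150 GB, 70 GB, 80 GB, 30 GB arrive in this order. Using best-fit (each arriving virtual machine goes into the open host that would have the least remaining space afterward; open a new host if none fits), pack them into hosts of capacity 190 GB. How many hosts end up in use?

  110 → host 1 (new)  [load 110/190]
  170 → host 2 (new)  [load 170/190]
  150 → host 3 (new)  [load 150/190]
  70 → host 1  [load 180/190]
  80 → host 4 (new)  [load 80/190]
  30 → host 3  [load 180/190]
4 hosts opened.

4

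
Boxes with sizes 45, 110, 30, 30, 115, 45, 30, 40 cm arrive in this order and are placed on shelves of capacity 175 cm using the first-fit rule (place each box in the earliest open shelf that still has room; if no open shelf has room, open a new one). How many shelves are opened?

  45 → shelf 1 (new)  [load 45/175]
  110 → shelf 1  [load 155/175]
  30 → shelf 2 (new)  [load 30/175]
  30 → shelf 2  [load 60/175]
  115 → shelf 2  [load 175/175]
  45 → shelf 3 (new)  [load 45/175]
  30 → shelf 3  [load 75/175]
  40 → shelf 3  [load 115/175]
3 shelves opened.

3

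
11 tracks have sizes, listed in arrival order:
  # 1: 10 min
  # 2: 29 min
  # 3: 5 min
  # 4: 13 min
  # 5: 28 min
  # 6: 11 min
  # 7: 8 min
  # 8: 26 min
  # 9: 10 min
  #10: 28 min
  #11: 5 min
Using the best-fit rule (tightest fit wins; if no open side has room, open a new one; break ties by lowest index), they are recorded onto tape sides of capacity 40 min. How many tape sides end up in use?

5

  10 → side 1 (new)  [load 10/40]
  29 → side 1  [load 39/40]
  5 → side 2 (new)  [load 5/40]
  13 → side 2  [load 18/40]
  28 → side 3 (new)  [load 28/40]
  11 → side 3  [load 39/40]
  8 → side 2  [load 26/40]
  26 → side 4 (new)  [load 26/40]
  10 → side 2  [load 36/40]
  28 → side 5 (new)  [load 28/40]
  5 → side 5  [load 33/40]
5 tape sides opened.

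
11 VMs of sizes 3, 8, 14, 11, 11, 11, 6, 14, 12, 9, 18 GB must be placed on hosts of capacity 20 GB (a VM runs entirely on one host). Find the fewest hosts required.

7

Total = 18 + 14 + 14 + 12 + 11 + 11 + 11 + 9 + 8 + 6 + 3 = 117 GB.
Lower bound: ⌈117/20⌉ = 6 hosts.
Also, 7 VMs each exceed 10 GB, and no two of those can share a host, so at least 7 hosts are needed.
A packing using 7 hosts:
  host 1: 18 = 18
  host 2: 14 + 6 = 20
  host 3: 14 + 3 = 17
  host 4: 12 + 8 = 20
  host 5: 11 + 9 = 20
  host 6: 11 = 11
  host 7: 11 = 11
This matches the lower bound, so 7 is optimal.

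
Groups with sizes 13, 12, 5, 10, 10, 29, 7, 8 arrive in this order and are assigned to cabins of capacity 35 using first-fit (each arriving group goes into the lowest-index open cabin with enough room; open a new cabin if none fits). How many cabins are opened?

  13 → cabin 1 (new)  [load 13/35]
  12 → cabin 1  [load 25/35]
  5 → cabin 1  [load 30/35]
  10 → cabin 2 (new)  [load 10/35]
  10 → cabin 2  [load 20/35]
  29 → cabin 3 (new)  [load 29/35]
  7 → cabin 2  [load 27/35]
  8 → cabin 2  [load 35/35]
3 cabins opened.

3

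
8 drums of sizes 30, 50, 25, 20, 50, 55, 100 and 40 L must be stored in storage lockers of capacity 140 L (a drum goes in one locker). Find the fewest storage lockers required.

Total = 100 + 55 + 50 + 50 + 40 + 30 + 25 + 20 = 370 L.
Lower bound: ⌈370/140⌉ = 3 storage lockers.
A packing using 3 storage lockers:
  locker 1: 100 + 40 = 140
  locker 2: 55 + 50 + 30 = 135
  locker 3: 50 + 25 + 20 = 95
This matches the lower bound, so 3 is optimal.

3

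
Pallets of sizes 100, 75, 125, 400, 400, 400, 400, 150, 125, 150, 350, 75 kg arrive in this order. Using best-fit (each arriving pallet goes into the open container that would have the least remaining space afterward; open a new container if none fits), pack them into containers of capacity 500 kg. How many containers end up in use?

  100 → container 1 (new)  [load 100/500]
  75 → container 1  [load 175/500]
  125 → container 1  [load 300/500]
  400 → container 2 (new)  [load 400/500]
  400 → container 3 (new)  [load 400/500]
  400 → container 4 (new)  [load 400/500]
  400 → container 5 (new)  [load 400/500]
  150 → container 1  [load 450/500]
  125 → container 6 (new)  [load 125/500]
  150 → container 6  [load 275/500]
  350 → container 7 (new)  [load 350/500]
  75 → container 2  [load 475/500]
7 containers opened.

7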